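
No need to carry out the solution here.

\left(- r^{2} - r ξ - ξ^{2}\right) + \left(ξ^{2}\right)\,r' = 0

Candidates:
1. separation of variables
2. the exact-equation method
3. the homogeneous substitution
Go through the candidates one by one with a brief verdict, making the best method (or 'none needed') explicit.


Verdict: the homogeneous substitution — scaling ξ and r together leaves the slope fixed — it depends only on r/ξ, so substitute the ratio.
- separation of variables — no algebra isolates the independent variable on one side and the unknown on the other.
- the exact-equation method: the mixed-partials test fails on this split — it is not an exact differential as presented.
- the homogeneous substitution — applies; the problem has the shape this method handles.


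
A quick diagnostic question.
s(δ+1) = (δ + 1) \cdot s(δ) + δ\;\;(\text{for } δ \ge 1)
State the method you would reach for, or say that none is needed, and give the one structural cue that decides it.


Verdict: a summation factor — with the index-dependent coefficient δ + 1, dividing by the cumulative product turns the left side into a pure difference.


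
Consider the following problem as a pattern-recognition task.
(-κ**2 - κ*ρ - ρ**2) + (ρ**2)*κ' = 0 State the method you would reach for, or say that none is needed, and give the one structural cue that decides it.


Technique: the homogeneous substitution — scaling ρ and κ together leaves the slope fixed — it depends only on κ/ρ, so substitute the ratio.


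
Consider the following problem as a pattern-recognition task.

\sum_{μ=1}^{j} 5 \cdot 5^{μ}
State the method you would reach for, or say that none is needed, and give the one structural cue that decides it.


Technique: the geometric series formula — the ratio of consecutive terms is the constant 5, independent of the index — a geometric sum.


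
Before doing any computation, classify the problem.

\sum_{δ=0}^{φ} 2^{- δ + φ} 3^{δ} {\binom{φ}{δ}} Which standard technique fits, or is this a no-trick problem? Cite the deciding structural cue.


Verdict: the binomial theorem — the summand is term δ of a binomial expansion in 3 and 2; the whole sum is a single power.


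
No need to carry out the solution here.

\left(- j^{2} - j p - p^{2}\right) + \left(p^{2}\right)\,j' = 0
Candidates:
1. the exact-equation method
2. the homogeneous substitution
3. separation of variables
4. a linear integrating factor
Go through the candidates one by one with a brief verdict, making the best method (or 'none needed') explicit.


Method: the homogeneous substitution — scaling p and j together leaves the slope fixed — it depends only on j/p, so substitute the ratio.
- the exact-equation method: no potential function has this form as its differential, as written.
- the homogeneous substitution — applicable, and directly so.
- separation of variables: no algebra isolates the independent variable on one side and the unknown on the other.
- a linear integrating factor: the unknown enters nonlinearly (through a power, a denominator, or a transcendental function), which the linear integrating-factor recipe cannot absorb as-is — any repair would come from a preliminary substitution, not the factor.


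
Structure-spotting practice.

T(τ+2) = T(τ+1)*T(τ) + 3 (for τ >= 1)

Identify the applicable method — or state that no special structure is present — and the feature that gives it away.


Technique: no special technique — the unknown sequence enters the update nonlinearly, so no linear method fits the recurrence as written — direct iteration remains.


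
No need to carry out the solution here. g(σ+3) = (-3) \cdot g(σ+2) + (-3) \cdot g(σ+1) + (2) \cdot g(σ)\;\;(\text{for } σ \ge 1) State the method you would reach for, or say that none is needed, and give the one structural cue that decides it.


Diagnosis: the characteristic-root method — because shifting σ leaves the equation's coefficients unchanged, exponential trials reduce it to algebra.


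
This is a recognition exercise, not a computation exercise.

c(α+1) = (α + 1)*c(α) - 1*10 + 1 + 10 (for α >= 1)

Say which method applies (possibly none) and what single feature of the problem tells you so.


Verdict: a summation factor — with the index-dependent coefficient α + 1, dividing by the cumulative product turns the left side into a pure difference.


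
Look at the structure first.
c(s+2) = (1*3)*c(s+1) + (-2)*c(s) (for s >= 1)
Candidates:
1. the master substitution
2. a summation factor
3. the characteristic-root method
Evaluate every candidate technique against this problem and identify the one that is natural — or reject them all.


Method: the characteristic-root method — linear, homogeneous, constant coefficients: solutions of the form r^s exist — find the roots of the characteristic polynomial.
- the master substitution: the recursive argument is a shift of the index, not a fixed fraction of it.
- a summation factor: a summation factor telescopes one-step recursions; this one carries higher-order memory.
- the characteristic-root method — applicable, and directly so.


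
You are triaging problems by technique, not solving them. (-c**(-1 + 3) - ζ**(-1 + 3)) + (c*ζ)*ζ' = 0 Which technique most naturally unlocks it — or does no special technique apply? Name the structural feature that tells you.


Method: the homogeneous substitution — scaling c and ζ together leaves the slope fixed — it depends only on ζ/c, so substitute the ratio. A Bernoulli substitution is a fair alternative on this equation directly; the homogeneous reading takes it as given.


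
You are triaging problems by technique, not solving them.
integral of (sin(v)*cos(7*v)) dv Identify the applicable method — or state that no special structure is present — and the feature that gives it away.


Technique: a trigonometric identity — two different frequencies multiply in sin(v)*cos(7*v); the product-to-sum formula separates them.


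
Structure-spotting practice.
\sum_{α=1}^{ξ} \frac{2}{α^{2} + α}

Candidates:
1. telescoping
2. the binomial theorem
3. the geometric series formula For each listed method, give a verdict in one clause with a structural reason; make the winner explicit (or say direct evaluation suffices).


Verdict: telescoping — \frac{2}{α^{2} + α} hides a difference of shifted reciprocals — decompose it and the middle of the sum vanishes.
- telescoping — yes, a natural case for it.
- the binomial theorem — the summand does not match any term pattern of an expanded binomial power.
- the geometric series formula: no single multiplier carries one term to the next throughout the sum.


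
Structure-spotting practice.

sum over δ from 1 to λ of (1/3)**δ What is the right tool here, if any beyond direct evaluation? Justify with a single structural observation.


Best approach: the geometric series formula — term-over-term division gives 1/3 every time — index-free ratio, geometric sum formula applies.


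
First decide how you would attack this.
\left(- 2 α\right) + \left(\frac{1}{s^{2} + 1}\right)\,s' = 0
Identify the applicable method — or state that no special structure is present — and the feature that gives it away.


Verdict: separation of variables — solved for the derivative, the right side splits multiplicatively into a function of each variable alone — divide and integrate each side. The equation is exact as it stands too — a potential function exists — though separation reads the split structure directly.


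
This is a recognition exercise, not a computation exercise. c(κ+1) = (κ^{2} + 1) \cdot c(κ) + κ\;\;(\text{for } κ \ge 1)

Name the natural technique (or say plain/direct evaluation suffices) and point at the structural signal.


Verdict: a summation factor — first-order linear but the coefficient κ^{2} + 1 moves with the index — divide by the cumulative product and telescope.


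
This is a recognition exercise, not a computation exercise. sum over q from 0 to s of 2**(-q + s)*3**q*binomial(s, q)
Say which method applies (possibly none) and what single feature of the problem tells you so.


Method: the binomial theorem — the summand is term q of a binomial expansion in 3 and 2; the whole sum is a single power.


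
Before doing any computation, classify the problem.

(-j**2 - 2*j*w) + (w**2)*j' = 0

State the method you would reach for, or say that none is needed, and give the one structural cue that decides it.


Diagnosis: the homogeneous substitution — the slope's numerator and denominator have matching total degree, so it depends only on j/w and the ratio substitution collapses it. A Bernoulli substitution is a fair alternative on this equation directly; the homogeneous reading takes it as given.


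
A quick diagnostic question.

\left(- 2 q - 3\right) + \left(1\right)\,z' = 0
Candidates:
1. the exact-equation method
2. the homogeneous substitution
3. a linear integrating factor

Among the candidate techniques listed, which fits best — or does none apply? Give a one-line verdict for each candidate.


Best approach: no special technique — the slope is a function of q alone, so integrate both sides directly.
- the exact-equation method: with the unknown absent from both coefficients, the cross-partial test holds emptily — nothing for the exact method to work on.
- the homogeneous substitution: the slope is not a function of the ratio of the variables alone.
- a linear integrating factor: the linear template holds only trivially here (the unknown is absent, so the coefficient is zero) — the method is not the natural label.


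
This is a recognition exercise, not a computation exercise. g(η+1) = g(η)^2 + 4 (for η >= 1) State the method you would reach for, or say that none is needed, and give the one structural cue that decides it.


Verdict: no special technique — each new value is a nonlinear function of earlier ones — scaling arguments and superposition both fail.


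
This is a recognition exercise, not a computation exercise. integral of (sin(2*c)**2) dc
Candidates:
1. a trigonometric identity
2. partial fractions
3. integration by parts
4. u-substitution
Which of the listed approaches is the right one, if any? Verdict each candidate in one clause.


Method: a trigonometric identity — the exponent on sin(2*c)**2 is even — the power-reduction identity is the standard preprocessing step.
- a trigonometric identity: applies; the problem has the shape this method handles.
- partial fractions: the expression is not a ratio of polynomials that decomposes further.
- integration by parts: not the fit here: there is no polynomial factor to ladder down — parts can still close the trigonometric product by recursion, though the identity rewrite is the direct route.
- u-substitution — no subexpression of the integrand pairs with its own derivative as a factor — individual terms may offer their own substitutions, but any change of variable covering the whole integral would have to be constructed from outside the expression.


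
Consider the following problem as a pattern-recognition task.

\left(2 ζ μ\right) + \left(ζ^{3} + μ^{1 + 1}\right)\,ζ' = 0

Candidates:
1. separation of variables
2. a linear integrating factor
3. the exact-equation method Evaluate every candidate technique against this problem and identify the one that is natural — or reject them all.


Diagnosis: the exact-equation method — the mixed-partials test passes for 2 ζ μ and (ζ^{3} + μ^{1 + 1}), so a potential function exists as presented.
- separation of variables — the two dependences do not factor apart.
- a linear integrating factor — the unknown enters nonlinearly (through a power, a denominator, or a transcendental function), which the linear integrating-factor recipe cannot absorb as-is — any repair would come from a preliminary substitution, not the factor.
- the exact-equation method — a fit — the right tool for this form.


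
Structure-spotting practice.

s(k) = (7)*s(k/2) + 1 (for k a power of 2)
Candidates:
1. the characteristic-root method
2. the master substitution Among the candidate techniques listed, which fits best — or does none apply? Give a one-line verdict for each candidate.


Best approach: the master substitution — the call at k/2 makes this multiplicative recursion; the master-style substitution converts it to additive.
- the characteristic-root method: the recursion divides its index rather than shifting it — outside the constant-shift family the root method covers.
- the master substitution — yes, a natural case for it.


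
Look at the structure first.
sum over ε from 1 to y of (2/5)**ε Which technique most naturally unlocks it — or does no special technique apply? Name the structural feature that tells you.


Verdict: the geometric series formula — check a ratio of consecutive terms: it is 2/5, independent of the index, so the geometric formula closes the sum.


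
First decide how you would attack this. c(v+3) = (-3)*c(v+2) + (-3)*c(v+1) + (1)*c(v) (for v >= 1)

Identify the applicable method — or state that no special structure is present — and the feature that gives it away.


Technique: the characteristic-root method — constant coefficients and linearity mean the ansatz r^v reduces it to solving the characteristic polynomial.


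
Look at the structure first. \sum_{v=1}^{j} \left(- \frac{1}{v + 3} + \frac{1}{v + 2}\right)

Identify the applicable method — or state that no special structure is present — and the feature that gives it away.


Technique: telescoping — the summand is \frac{1}{v + 2} minus the same expression shifted by one, so consecutive terms cancel in pairs.


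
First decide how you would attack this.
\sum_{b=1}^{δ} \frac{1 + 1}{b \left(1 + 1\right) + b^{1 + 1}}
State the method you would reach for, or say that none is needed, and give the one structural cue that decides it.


Diagnosis: telescoping — \frac{1 + 1}{b \left(1 + 1\right) + b^{1 + 1}} is a collapsed telescope: expand it into simple fractions to see the cancellation.


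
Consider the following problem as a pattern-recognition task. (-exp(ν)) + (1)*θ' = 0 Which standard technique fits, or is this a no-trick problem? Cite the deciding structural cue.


Technique: no special technique — the slope is a function of ν alone, so integrate both sides directly.


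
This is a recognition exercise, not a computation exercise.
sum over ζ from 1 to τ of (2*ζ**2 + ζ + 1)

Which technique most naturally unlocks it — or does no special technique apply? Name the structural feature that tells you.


Diagnosis: no special technique — with only polynomial terms in ζ present, the classical sum-of-powers identities are all you need.


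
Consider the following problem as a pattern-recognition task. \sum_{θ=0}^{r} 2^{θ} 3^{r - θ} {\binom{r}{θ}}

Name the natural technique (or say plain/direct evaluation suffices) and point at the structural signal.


Method: the binomial theorem — the binomial coefficients weight matched powers of 2 and 3, which is exactly the expansion of a binomial power.


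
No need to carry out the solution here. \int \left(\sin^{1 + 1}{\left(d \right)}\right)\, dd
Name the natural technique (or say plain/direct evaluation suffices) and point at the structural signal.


Best approach: a trigonometric identity — the even trigonometric power \sin^{1 + 1}{\left(d \right)} reduces by a double-angle identity before any integration is attempted.


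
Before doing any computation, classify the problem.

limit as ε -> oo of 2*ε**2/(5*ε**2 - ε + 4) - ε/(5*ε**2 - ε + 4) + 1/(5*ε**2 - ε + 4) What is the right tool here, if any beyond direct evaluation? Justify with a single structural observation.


Best approach: dominant-term comparison — as ε grows, only the highest-degree terms matter — compare leading terms and read the limit off. As a single quotient, the ∞/∞ shape would yield to repeated differentiation as well — the growth comparison gets there in one look.


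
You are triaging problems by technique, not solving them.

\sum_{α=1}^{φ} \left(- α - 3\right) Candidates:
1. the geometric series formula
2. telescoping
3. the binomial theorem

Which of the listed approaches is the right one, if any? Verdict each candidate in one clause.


Method: no special technique — no ratio, no shift structure, no binomial pattern: sum the constant-multiple powers of α with known formulas.
- the geometric series formula — the ratio of consecutive terms depends on the index.
- telescoping: writing out consecutive terms as given produces no pairwise cancellation.
- the binomial theorem — no binomial coefficients pair with matched powers.


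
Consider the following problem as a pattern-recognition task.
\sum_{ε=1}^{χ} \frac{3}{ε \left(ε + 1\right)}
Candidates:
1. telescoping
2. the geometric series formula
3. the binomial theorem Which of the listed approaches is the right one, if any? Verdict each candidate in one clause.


Best approach: telescoping — \frac{3}{ε \left(ε + 1\right)} decomposes into shift-paired simple fractions; the series telescopes to finitely many boundary pieces.
- telescoping: applicable, and directly so.
- the geometric series formula — the ratio of consecutive terms depends on the index.
- the binomial theorem: the summand does not match any term pattern of an expanded binomial power.


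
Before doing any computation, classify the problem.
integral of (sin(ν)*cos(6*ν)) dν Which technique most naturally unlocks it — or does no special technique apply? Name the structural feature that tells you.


Verdict: a trigonometric identity — mixed-frequency products such as sin(ν)*cos(6*ν) are designed for the product-to-sum formula.


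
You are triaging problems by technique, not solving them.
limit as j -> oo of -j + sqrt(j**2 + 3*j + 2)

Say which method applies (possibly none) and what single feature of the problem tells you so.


Method: conjugate multiplication — divergence minus divergence hides a finite answer — expose it by pairing sqrt(j**2 + 3*j + 2) - j with its conjugate.


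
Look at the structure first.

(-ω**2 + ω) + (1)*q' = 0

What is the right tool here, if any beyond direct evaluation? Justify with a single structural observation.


Verdict: no special technique — the slope is a function of ω alone, so integrate both sides directly.


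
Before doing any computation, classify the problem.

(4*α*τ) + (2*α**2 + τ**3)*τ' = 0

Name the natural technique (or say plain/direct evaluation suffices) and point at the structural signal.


Verdict: the exact-equation method — this form is already the differential of something: the matching mixed partials of 4*α*τ and 2*α**2 + τ**3 prove it.


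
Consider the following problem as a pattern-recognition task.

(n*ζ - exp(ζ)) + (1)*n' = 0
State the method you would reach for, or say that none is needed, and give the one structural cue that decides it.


Verdict: a linear integrating factor — the equation is linear in n with coefficient ζ; multiplying by the integrating factor exp(∫ζ) makes the left side a perfect derivative.


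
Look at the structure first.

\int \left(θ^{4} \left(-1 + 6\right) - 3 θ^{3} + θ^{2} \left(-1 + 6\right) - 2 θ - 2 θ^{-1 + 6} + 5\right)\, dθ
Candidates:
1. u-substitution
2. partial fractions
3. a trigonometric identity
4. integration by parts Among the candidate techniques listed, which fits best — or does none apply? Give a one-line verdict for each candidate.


Diagnosis: no special technique — the integrand is a sum of constant multiples of powers of θ — integrate term by term.
- u-substitution: any workable substitution here is cosmetic — the integrand is already in directly integrable form.
- partial fractions: there is no rational-function structure to decompose.
- a trigonometric identity — there is no trigonometric structure at all — the integrand carries no sine or cosine to rewrite.
- integration by parts: splitting off a factor buys nothing — the integrand integrates directly without parts.


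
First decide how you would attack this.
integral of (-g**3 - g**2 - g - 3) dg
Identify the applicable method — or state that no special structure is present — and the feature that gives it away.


Technique: no special technique — a term-by-term power-rule job in g; no substitution or rearrangement earns its keep here.


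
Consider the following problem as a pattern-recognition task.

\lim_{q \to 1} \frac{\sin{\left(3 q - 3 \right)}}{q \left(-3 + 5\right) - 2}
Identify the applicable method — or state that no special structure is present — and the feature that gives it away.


Diagnosis: l'Hôpital's rule (0/0) — substituting 1 gives 0 over 0; differentiate top and bottom once and re-evaluate. A first-order expansion at the point is an equally standard path; the rule packages it.


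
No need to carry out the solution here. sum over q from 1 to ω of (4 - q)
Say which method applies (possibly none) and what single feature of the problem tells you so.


Diagnosis: no special technique — recognize the absence of structure: constant-multiple powers of q summed plainly, no special method required.


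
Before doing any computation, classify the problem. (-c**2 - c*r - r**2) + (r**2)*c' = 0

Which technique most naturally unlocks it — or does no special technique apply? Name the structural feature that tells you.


Method: the homogeneous substitution — solved for the derivative, the right side is unchanged under scaling r and c together — it depends only on the ratio c/r, so substitute a single ratio variable.


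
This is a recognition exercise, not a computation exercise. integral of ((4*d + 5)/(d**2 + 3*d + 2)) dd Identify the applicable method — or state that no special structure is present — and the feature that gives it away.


Method: partial fractions — a proper rational integrand over the factorable d**2 + 3*d + 2: partial fractions reduce it to elementary pieces.


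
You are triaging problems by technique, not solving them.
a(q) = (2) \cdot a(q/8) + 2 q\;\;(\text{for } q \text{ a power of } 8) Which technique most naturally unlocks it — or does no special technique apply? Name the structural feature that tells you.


Diagnosis: the master substitution — the argument shrinks by the factor 8, so measure the index on a logarithmic scale and the recursion becomes a shift.


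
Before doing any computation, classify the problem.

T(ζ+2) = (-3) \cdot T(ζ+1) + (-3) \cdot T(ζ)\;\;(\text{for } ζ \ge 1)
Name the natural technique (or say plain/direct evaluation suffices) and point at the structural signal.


Method: the characteristic-root method — constant coefficients and linearity mean the ansatz r^ζ reduces it to solving the characteristic polynomial.


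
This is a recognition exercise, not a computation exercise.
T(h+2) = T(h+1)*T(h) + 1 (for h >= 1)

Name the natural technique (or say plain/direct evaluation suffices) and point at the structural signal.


Method: no special technique — the unknown sequence enters the update nonlinearly, so no linear method fits the recurrence as written — direct iteration remains.


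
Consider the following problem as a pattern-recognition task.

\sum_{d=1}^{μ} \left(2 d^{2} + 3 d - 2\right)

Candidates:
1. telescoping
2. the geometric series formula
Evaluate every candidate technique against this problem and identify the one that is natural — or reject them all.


Diagnosis: no special technique — no ratio, no shift structure, no binomial pattern: sum the constant-multiple powers of d with known formulas.
- telescoping: computed from the summand as displayed, the partial sums build up without the pairwise collapse telescoping exploits.
- the geometric series formula — the term-to-term ratio changes with the index, so the geometric formula cannot close it.


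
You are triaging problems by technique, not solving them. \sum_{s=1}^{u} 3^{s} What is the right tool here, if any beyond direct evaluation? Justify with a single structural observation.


Method: the geometric series formula — the ratio of consecutive terms is the constant 3, independent of the index — a geometric sum.


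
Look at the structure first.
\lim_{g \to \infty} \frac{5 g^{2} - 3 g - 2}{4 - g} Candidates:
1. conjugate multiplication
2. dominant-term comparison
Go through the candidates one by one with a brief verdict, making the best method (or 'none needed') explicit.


Verdict: dominant-term comparison — as g grows, only the highest-degree terms matter — compare leading terms and read the limit off.
- conjugate multiplication — no divergent radical difference is present for a conjugate pair to cancel.
- dominant-term comparison: applies; the problem has the shape this method handles.


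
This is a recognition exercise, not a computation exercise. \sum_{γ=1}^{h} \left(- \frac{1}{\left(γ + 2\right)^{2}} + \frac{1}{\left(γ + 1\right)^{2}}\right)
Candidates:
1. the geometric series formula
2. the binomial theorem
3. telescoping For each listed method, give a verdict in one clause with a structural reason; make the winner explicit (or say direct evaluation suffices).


Best approach: telescoping — this sum is a zipper: each term contributes \frac{1}{\left(γ + 1\right)^{2}} and removes the next index's value, which the following term puts back, closing term by term.
- the geometric series formula: the term-to-term ratio drifts with the index — the one thing the geometric formula cannot absorb.
- the binomial theorem: no binomial coefficients pair up with complementary powers here.
- telescoping — yes — fits the structure here.


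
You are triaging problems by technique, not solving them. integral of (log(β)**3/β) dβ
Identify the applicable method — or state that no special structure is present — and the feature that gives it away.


Best approach: u-substitution — the only nontrivial dependence routes through log(β), whose derivative supplies the leftover factor up to a constant multiple — u = log(β) flattens it.


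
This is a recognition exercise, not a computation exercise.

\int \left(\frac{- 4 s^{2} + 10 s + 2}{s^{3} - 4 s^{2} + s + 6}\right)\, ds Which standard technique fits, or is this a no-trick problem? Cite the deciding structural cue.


Verdict: partial fractions — each factor of s^{3} - 4 s^{2} + s + 6 owns one elementary piece of the integrand — separate them and integrate piecewise.


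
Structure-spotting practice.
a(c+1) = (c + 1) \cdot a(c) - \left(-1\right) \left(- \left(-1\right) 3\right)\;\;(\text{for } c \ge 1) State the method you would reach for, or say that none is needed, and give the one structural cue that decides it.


Method: a summation factor — one step of memory with a weight c + 1 that changes as the index grows — the summation-factor construction is built for this.


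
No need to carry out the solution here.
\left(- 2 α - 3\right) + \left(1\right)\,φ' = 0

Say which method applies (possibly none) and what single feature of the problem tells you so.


Best approach: no special technique — the slope is a function of α alone, so integrate both sides directly.


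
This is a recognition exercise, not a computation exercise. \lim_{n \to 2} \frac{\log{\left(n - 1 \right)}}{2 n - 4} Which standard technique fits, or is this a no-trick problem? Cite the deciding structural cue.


Diagnosis: l'Hôpital's rule (0/0) — substituting 2 gives 0 over 0; differentiate top and bottom once and re-evaluate. A local series expansion at the point resolves it as well; the rule is the packaged version of that step.


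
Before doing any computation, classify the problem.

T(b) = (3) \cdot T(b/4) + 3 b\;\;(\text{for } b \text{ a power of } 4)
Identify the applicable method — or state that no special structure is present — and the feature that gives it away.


Diagnosis: the master substitution — treat m = log base 4 of b as the new clock: one recursion step advances m by one while b scales by 4.


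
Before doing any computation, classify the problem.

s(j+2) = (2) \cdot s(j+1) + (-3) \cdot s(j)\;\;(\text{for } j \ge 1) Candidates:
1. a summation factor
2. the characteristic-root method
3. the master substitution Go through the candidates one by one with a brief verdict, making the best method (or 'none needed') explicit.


Technique: the characteristic-root method — constant coefficients and linearity mean the ansatz r^j reduces it to solving the characteristic polynomial.
- a summation factor: a summation factor telescopes one-step recursions; this one carries higher-order memory.
- the characteristic-root method: applicable, and directly so.
- the master substitution: the recursion shifts the index rather than dividing it.


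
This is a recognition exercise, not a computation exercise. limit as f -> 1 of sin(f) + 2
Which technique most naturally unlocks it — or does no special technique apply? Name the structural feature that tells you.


Method: no special technique — the expression is continuous at the evaluation point — substitute directly; no indeterminate form appears.


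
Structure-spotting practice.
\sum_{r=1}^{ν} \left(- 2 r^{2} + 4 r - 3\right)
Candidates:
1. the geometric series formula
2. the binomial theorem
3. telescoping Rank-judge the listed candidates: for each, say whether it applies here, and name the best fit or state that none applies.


Method: no special technique — Faulhaber territory: sum each constant-multiple power of r with its closed-form formula, no trick required.
- the geometric series formula — there is no constant term-to-term ratio.
- the binomial theorem — the summand does not match any term pattern of an expanded binomial power.
- telescoping: computed from the summand as displayed, the partial sums build up without the pairwise collapse telescoping exploits.


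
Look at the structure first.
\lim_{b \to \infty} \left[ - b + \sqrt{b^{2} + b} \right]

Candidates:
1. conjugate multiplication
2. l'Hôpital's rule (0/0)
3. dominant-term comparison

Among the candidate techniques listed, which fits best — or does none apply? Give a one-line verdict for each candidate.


Diagnosis: conjugate multiplication — neither \sqrt{b^{2} + b} nor b converges alone, so rewrite their difference as a conjugate-rationalized quotient first.
- conjugate multiplication: yes — fits the structure here.
- l'Hôpital's rule (0/0) — substitution produces ∞ − ∞ rather than a vanishing quotient; the rule needs a 0/0 ratio to act on.
- dominant-term comparison — this is not a rational comparison of growth rates at infinity.


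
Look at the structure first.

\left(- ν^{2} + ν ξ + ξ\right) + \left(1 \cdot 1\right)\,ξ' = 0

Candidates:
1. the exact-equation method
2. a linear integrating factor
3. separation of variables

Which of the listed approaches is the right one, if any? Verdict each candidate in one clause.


Diagnosis: a linear integrating factor — linear in the unknown with genuine forcing: multiply through by the exponential of the integrated coefficient and the left side closes into one derivative.
- the exact-equation method — the cross partial derivatives disagree, so no single potential exists.
- a linear integrating factor — applies; the problem has the shape this method handles.
- separation of variables — the two dependences do not factor apart.


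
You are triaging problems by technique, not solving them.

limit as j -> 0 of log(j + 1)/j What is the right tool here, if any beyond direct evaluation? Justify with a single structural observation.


Method: l'Hôpital's rule (0/0) — the 0/0 form at 0 is the signature situation for l'Hôpital's rule. Known elementary limits would finish this too — the rule just bypasses the case analysis.


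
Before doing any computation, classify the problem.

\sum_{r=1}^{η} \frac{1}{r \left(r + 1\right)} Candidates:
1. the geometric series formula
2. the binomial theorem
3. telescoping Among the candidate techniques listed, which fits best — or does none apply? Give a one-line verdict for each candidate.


Method: telescoping — rewrite \frac{1}{r \left(r + 1\right)} as simple fractions and successive terms eat each other — only the edges survive.
- the geometric series formula: the term-to-term ratio drifts with the index — the one thing the geometric formula cannot absorb.
- the binomial theorem: the terms lack the binomial-coefficient-weighted complementary-power pattern of an expansion.
- telescoping: yes — fits the structure here.


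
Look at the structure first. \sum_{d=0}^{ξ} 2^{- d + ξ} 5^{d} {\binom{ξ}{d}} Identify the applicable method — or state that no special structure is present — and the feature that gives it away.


Diagnosis: the binomial theorem — terms weighting {\binom{ξ}{d}} against matched powers of 5 and 2 reassemble into (5 + 2)^ξ by the binomial theorem.


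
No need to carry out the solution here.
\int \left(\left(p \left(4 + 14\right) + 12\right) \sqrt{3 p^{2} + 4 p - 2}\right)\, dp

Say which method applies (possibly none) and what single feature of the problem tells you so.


Best approach: u-substitution — the only nontrivial dependence routes through 3 p^{2} + 4 p - 2, whose derivative supplies the leftover factor up to a constant multiple — u = 3 p^{2} + 4 p - 2 flattens it.


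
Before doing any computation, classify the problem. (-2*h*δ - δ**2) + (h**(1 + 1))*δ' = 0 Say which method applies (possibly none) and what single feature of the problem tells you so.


Best approach: the homogeneous substitution — solved for the derivative, the right side is unchanged under scaling h and δ together — it depends only on the ratio δ/h, so substitute a single ratio variable. A Bernoulli substitution is a fair alternative on this equation directly; the homogeneous reading takes it as given.


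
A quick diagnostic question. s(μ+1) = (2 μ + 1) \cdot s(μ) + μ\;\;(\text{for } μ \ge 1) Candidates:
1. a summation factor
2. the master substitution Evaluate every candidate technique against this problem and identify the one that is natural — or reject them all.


Diagnosis: a summation factor — first-order linear but the coefficient 2 μ + 1 moves with the index — divide by the cumulative product and telescope.
- a summation factor: applies; the problem has the shape this method handles.
- the master substitution — the recursion steps by a constant offset, so exponential reindexing is pointless.


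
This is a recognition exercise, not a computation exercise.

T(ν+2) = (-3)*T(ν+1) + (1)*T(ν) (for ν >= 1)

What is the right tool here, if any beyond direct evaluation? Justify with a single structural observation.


Method: the characteristic-root method — no index-dependence in the weights and nothing inhomogeneous: classic characteristic-equation setup.


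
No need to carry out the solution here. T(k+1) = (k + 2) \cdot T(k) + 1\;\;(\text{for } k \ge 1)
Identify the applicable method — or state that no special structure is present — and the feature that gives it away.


Verdict: a summation factor — it is first-order linear but the coefficient k + 2 depends on the index, so multiply through by a summation factor to telescope it.


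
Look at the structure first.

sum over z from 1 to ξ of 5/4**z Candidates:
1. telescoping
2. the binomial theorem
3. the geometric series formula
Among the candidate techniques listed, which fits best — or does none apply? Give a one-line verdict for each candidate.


Best approach: the geometric series formula — consecutive terms stand in a fixed index-free ratio — the geometric sum formula closes it.
- telescoping: neither a shifted-difference shape nor integer-spaced poles are present.
- the binomial theorem: no binomial coefficients pair with matched powers.
- the geometric series formula: yes, a natural case for it.


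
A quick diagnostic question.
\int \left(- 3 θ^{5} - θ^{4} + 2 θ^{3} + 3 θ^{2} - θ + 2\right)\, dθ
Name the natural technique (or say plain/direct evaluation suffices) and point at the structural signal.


Technique: no special technique — every term is a constant multiple of a power of θ; term-wise power-rule integration needs no preliminary transformation.


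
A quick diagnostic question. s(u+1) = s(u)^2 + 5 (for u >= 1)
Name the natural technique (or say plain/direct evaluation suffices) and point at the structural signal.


Best approach: no special technique — no ansatz, no master substitution, no summation factor survives the nonlinearity here.


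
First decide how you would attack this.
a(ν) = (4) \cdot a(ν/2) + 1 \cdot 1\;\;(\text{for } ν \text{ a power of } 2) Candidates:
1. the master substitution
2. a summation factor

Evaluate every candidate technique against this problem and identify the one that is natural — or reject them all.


Diagnosis: the master substitution — the argument shrinks by the factor 2, so measure the index on a logarithmic scale and the recursion becomes a shift.
- the master substitution: a fit — the right tool for this form.
- a summation factor — the recursion divides its index rather than shifting it — there is no previous-term chain for a summation factor to telescope.


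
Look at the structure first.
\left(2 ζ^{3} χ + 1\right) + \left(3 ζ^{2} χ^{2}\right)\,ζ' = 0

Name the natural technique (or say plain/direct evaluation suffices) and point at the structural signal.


Diagnosis: the exact-equation method — checking ∂/∂ζ of 2 ζ^{3} χ + 1 against ∂/∂χ of 3 ζ^{2} χ^{2}: they match — the equation is exact as it stands.


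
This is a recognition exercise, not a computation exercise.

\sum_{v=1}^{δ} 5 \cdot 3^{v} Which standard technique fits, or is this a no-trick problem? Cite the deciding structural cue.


Method: the geometric series formula — each term is 3 times the previous one, so the geometric-series formula applies directly.


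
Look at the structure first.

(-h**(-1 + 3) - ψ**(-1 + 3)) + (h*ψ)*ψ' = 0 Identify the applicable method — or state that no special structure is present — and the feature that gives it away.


Technique: the homogeneous substitution — the slope's numerator and denominator have matching total degree, so it depends only on ψ/h and the ratio substitution collapses it. A Bernoulli rewrite works here as the equation stands — the homogeneous substitution is the more immediate reading.


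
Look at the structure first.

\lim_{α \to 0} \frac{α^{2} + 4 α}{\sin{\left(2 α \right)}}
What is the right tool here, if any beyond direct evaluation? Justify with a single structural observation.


Diagnosis: l'Hôpital's rule (0/0) — the 0/0 form at 0 is the signature situation for l'Hôpital's rule. Known elementary limits would finish this too — the rule just bypasses the case analysis.


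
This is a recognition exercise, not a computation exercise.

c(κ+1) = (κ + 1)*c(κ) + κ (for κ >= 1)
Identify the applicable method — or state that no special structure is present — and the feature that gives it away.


Technique: a summation factor — rescale the sequence by the product of the weights κ + 1 so far — the recurrence collapses to a plain running sum.


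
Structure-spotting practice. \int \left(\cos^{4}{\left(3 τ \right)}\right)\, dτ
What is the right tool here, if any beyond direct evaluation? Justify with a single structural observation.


Best approach: a trigonometric identity — \cos^{4}{\left(3 τ \right)} is an even power — the power-reduction identity rewrites it into first-degree cosines.


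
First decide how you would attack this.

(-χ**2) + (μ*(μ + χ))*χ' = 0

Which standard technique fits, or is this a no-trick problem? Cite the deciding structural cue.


Method: the homogeneous substitution — scaling μ and χ together leaves the slope fixed — it depends only on χ/μ, so substitute the ratio. This can also be massaged into Bernoulli form (the roles of the variables may need exchanging); the homogeneous substitution avoids that setup.
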